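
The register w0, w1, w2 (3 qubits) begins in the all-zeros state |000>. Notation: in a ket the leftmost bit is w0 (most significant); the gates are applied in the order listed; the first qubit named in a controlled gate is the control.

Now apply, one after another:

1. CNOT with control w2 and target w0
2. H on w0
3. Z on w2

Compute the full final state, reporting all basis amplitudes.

After the circuit, the state carries amplitude sqrt(2)/2 on |000>, sqrt(2)/2 on |100>, and 0 on every other basis state.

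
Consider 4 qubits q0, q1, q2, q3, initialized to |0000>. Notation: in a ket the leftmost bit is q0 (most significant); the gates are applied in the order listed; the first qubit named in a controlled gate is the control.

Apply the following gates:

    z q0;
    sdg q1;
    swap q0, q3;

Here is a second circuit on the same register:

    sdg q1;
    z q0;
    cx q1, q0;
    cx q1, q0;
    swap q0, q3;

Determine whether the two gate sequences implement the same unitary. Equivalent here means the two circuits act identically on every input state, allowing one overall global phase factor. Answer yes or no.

Yes, they are equivalent — the unitaries differ by at most a global phase.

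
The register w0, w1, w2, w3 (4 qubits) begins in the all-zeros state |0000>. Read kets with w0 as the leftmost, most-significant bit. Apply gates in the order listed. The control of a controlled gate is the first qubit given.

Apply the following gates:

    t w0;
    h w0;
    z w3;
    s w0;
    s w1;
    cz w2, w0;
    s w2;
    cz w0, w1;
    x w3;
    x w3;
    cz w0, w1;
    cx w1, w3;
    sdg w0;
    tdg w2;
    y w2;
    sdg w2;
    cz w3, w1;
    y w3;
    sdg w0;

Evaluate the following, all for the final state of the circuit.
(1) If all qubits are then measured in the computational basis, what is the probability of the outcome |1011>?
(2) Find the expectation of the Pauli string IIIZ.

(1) The probability of measuring |1011> is 1/2. Key observation: gates 8-11 undo each other exactly, leaving only the rest of the circuit to track.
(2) In the final state, IIIZ has expectation -1.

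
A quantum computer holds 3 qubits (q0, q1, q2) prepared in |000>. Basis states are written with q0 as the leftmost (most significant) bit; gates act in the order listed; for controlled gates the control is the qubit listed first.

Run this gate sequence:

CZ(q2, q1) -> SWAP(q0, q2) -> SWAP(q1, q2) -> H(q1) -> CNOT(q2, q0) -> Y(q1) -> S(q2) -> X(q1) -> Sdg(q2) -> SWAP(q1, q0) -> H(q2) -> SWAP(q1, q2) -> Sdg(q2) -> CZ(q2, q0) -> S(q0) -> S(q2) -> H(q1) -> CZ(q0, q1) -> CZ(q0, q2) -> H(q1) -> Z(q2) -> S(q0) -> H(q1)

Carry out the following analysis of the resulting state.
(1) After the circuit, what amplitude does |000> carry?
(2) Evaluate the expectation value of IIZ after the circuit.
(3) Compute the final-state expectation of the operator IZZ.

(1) The amplitude on |000> is sqrt(2)*I/2.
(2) The expectation value of IIZ is 1.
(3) In the final state, IZZ has expectation 1.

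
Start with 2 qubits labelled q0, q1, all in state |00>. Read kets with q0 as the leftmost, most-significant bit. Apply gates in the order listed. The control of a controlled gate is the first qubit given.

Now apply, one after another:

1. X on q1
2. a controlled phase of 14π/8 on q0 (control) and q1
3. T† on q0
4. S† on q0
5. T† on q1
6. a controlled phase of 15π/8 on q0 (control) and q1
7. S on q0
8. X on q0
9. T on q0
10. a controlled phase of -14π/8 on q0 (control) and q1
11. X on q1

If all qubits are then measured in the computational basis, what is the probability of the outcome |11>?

Outcome |11> occurs with probability 0.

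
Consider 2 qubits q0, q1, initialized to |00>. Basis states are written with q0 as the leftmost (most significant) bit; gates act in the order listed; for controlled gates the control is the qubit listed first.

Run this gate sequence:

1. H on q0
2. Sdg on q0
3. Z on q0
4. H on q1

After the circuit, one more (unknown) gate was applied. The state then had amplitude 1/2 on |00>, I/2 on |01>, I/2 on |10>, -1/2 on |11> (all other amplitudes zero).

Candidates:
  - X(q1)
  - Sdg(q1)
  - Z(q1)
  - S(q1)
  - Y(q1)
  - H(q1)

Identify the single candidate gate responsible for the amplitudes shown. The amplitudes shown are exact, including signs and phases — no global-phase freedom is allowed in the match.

The unique candidate consistent with the amplitudes is S(q1).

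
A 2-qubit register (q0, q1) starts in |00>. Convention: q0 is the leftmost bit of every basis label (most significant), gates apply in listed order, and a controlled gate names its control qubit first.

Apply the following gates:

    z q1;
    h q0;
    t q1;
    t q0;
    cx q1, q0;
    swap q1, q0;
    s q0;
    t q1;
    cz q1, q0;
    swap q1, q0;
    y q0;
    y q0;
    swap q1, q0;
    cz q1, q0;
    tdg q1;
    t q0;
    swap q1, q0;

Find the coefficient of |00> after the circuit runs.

The amplitude on |00> is sqrt(2)/2. Key observation: gates 8-15 undo each other exactly, leaving only the rest of the circuit to track.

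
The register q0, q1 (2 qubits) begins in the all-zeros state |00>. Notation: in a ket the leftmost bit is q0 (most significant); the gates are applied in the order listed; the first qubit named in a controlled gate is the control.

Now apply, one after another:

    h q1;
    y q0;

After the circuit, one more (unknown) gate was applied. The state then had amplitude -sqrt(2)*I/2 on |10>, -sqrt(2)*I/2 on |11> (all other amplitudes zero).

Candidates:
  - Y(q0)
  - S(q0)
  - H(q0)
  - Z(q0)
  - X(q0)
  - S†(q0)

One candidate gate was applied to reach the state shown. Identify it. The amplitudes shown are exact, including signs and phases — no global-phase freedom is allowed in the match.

It was Z(q0) that produced the state shown.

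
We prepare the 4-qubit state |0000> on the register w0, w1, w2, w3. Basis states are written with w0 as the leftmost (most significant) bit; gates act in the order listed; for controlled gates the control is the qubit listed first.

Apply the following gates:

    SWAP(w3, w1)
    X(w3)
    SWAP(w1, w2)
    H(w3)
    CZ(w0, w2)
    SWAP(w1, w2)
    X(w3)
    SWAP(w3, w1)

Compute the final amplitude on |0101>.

|0101> carries amplitude 0 in the final state.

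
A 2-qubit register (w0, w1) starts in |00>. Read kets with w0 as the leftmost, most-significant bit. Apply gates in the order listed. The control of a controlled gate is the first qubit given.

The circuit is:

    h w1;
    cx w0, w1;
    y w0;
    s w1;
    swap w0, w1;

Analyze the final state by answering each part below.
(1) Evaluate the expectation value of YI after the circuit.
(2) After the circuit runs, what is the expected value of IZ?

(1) The expectation value of YI is 1.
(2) The observable IZ averages to -1.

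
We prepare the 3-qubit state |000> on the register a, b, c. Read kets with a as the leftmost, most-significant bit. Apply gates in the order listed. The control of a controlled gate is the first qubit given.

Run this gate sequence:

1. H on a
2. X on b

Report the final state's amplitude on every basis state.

After the circuit, the state carries amplitude sqrt(2)/2 on |010>, sqrt(2)/2 on |110>, and 0 on every other basis state.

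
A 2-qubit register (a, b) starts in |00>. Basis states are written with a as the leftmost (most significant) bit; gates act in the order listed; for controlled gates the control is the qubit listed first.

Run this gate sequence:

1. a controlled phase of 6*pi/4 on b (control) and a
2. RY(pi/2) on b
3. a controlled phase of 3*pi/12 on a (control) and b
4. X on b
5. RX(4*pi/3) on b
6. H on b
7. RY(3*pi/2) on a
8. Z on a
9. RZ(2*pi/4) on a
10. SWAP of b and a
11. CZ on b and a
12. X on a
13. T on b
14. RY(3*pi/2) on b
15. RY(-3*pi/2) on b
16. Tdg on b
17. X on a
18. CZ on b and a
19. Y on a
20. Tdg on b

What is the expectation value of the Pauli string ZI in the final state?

In the final state, ZI has expectation -1.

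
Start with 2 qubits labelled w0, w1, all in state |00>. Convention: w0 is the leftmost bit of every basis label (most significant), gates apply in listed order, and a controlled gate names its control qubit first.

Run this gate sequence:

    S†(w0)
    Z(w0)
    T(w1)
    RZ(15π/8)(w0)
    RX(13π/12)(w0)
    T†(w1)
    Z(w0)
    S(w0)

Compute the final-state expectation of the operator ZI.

The expectation value of ZI is -sqrt(6)/4 - sqrt(2)/4.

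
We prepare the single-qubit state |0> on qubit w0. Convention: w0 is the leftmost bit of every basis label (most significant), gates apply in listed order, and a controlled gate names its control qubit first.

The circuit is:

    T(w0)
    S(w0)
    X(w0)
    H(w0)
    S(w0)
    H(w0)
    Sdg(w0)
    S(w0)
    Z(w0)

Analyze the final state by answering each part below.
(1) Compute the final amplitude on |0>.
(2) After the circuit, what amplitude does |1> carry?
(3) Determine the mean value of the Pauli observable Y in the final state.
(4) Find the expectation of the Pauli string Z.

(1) The amplitude on |0> is 1/2 - I/2.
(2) The final state's coefficient on |1> equals -1/2 - I/2.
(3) The observable Y averages to -1.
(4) The observable Z averages to 0.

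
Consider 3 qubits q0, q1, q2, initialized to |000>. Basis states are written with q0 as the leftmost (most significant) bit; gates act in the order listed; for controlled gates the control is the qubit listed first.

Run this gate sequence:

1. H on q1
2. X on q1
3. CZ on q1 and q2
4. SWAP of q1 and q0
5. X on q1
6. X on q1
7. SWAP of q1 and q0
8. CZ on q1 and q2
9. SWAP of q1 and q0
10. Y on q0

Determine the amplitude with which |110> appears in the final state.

The final state's coefficient on |110> equals 0. Key observation: the block from step 3 through step 8 cancels to the identity and can be dropped.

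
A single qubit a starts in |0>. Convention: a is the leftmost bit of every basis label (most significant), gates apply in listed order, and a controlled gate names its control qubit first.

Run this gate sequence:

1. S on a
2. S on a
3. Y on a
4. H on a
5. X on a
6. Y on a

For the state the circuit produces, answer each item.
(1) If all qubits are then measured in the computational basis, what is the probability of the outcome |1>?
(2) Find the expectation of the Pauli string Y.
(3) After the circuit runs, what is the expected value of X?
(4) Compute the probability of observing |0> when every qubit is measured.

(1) The probability of measuring |1> is 1/2.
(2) The observable Y averages to 0.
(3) In the final state, X has expectation 1.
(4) The probability of measuring |0> is 1/2.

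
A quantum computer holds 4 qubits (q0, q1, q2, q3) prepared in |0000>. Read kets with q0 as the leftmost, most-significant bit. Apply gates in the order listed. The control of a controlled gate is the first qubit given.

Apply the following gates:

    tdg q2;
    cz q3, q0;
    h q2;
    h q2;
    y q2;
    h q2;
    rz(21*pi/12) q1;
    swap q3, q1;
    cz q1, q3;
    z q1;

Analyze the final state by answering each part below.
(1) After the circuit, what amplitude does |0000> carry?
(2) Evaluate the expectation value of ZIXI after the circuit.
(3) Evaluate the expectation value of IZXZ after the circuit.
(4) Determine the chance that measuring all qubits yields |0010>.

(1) The amplitude on |0000> is -sqrt(2)*exp(5*I*pi/8)/2.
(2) The observable ZIXI averages to -1.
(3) The observable IZXZ averages to -1.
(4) A full measurement returns |0010> with probability 1/2.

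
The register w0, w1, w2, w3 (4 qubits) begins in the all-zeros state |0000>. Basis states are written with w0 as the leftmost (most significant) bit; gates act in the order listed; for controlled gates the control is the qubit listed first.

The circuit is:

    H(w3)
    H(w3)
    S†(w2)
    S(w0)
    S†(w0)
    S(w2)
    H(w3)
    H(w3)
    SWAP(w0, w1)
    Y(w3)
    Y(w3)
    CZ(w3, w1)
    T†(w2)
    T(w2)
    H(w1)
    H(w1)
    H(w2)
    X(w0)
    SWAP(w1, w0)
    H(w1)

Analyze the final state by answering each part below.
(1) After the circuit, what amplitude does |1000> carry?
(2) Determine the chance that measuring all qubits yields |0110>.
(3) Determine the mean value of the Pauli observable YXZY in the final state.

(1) The amplitude on |1000> is 0. Key observation: steps 1-8 multiply out to the identity, so the circuit reduces to the remaining gates.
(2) A full measurement returns |0110> with probability 1/4.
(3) In the final state, YXZY has expectation 0.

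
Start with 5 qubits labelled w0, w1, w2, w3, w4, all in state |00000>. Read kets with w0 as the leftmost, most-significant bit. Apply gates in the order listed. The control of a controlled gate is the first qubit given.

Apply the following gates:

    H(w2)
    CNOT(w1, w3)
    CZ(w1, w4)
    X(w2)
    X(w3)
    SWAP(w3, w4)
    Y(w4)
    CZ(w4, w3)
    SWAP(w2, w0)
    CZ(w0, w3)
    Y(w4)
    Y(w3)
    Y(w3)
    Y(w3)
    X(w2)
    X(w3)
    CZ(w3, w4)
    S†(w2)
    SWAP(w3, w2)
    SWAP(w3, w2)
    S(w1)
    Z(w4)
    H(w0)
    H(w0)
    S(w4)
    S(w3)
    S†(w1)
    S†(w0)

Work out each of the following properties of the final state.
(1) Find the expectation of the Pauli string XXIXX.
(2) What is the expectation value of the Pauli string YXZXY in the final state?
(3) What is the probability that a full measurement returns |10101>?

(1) In the final state, XXIXX has expectation 0. Key observation: steps 19-20 multiply out to the identity, so the circuit reduces to the remaining gates.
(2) The observable YXZXY averages to 0.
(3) A full measurement returns |10101> with probability 1/2.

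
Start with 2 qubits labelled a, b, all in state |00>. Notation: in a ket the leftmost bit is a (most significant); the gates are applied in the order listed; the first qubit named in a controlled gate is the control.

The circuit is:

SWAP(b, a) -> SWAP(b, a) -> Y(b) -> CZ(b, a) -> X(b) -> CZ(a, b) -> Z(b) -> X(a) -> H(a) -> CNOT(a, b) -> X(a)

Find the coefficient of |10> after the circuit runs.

|10> carries amplitude sqrt(2)*I/2 in the final state.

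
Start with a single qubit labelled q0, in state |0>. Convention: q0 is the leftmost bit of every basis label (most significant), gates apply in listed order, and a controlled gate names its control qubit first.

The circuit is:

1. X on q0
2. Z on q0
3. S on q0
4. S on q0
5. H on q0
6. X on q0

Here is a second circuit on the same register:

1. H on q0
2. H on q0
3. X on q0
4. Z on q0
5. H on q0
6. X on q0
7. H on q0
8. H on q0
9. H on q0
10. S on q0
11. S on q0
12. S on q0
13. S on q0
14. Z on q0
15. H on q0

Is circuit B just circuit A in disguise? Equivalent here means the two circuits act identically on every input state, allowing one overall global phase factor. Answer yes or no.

Yes: on every input state the two circuits agree up to one overall phase factor.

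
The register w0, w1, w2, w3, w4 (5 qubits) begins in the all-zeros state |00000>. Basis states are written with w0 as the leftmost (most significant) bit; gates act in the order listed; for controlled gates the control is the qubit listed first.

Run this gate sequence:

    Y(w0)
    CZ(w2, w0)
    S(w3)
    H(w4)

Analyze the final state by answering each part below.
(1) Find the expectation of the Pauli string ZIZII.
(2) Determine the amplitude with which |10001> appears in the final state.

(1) In the final state, ZIZII has expectation -1.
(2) The amplitude on |10001> is sqrt(2)*I/2.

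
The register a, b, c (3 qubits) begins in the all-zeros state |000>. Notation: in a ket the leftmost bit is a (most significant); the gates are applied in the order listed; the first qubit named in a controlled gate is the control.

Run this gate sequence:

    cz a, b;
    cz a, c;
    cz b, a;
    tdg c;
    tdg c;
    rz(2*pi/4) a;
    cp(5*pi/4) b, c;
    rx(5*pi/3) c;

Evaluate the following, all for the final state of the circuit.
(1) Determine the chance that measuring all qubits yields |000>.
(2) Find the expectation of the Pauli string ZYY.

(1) Outcome |000> occurs with probability 3/4.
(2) The expectation value of ZYY is 0.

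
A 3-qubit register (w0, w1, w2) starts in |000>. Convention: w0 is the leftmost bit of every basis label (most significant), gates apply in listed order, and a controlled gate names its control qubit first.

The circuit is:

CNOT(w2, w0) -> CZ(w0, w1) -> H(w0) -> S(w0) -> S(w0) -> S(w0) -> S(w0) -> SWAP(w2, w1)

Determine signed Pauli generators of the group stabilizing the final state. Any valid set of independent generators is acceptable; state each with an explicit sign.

The stabilizer group can be generated by +XII, +IZI, +IIZ, among other valid generating sets. Key observation: the block from step 4 through step 7 cancels to the identity and can be dropped.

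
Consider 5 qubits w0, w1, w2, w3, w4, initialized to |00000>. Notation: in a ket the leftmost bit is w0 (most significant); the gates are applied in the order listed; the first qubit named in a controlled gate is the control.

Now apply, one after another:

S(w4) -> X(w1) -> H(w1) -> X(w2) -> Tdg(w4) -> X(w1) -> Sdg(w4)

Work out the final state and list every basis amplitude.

The resulting statevector has amplitude -sqrt(2)/2 on |00100>, sqrt(2)/2 on |01100>, and 0 on every other basis state.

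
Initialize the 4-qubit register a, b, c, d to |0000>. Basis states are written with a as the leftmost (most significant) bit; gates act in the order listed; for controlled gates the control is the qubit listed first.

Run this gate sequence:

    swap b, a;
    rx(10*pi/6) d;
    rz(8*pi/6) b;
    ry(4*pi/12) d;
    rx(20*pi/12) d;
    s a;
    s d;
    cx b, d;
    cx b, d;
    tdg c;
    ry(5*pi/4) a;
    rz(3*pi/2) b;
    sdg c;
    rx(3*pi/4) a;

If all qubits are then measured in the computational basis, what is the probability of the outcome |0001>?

Outcome |0001> occurs with probability 39/64. Key observation: gates 8-9 undo each other exactly, leaving only the rest of the circuit to track.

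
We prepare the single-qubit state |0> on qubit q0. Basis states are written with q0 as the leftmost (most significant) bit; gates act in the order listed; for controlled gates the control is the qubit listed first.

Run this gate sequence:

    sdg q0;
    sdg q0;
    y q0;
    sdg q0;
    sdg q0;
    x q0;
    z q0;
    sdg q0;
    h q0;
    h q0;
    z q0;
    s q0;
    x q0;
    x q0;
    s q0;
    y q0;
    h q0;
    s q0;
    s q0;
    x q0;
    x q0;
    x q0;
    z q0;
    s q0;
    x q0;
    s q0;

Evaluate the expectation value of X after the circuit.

The observable X averages to -1.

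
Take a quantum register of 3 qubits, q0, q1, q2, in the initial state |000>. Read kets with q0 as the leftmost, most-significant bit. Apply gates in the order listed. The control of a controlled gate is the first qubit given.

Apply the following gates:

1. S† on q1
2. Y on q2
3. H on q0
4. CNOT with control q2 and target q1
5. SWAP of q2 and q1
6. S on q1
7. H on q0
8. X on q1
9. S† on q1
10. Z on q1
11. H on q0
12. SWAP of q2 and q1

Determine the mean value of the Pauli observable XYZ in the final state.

The expectation value of XYZ is 0.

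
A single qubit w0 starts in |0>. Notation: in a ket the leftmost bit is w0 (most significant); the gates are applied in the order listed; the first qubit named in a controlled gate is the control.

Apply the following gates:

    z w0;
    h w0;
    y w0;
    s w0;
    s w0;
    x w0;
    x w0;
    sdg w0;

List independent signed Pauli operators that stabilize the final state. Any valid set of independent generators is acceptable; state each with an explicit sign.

One valid set of independent stabilizer generators is -Y (any independent generating set of the same group is equally correct). Key observation: the block from step 5 through step 8 cancels to the identity and can be dropped.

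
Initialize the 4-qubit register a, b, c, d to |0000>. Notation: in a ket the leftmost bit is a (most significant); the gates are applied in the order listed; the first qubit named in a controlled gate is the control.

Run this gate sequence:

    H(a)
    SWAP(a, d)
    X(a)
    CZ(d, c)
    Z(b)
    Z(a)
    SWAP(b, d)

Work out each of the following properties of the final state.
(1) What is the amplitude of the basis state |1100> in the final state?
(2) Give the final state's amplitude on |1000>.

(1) |1100> carries amplitude -sqrt(2)/2 in the final state.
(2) The final state's coefficient on |1000> equals -sqrt(2)/2.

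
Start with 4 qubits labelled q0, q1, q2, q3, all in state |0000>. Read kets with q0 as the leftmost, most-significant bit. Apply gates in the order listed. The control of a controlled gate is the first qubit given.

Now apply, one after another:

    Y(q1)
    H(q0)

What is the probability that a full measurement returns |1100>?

A full measurement returns |1100> with probability 1/2.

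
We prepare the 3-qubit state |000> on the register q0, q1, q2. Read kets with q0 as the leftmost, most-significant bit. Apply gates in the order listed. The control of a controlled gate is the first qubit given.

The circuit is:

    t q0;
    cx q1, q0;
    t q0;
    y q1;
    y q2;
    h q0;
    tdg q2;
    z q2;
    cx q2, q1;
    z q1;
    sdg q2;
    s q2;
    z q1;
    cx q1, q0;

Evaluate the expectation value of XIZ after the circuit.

The expectation value of XIZ is -1. Key observation: gates 10-13 undo each other exactly, leaving only the rest of the circuit to track.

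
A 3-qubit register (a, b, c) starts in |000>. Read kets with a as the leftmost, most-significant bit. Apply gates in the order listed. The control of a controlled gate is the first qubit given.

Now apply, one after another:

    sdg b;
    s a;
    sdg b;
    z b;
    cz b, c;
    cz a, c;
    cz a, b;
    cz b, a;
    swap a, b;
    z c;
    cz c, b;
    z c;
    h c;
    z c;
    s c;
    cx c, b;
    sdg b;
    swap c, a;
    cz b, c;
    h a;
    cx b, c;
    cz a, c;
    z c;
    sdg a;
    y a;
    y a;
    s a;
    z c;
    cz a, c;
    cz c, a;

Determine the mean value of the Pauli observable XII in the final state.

In the final state, XII has expectation 1. Key observation: the block from step 22 through step 29 cancels to the identity and can be dropped.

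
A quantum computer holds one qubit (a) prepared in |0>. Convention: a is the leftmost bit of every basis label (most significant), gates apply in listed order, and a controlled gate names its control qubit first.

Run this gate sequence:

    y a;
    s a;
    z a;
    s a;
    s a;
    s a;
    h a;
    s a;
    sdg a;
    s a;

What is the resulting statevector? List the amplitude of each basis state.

After the circuit, the state carries amplitude -sqrt(2)*I/2 on |0>, -sqrt(2)/2 on |1>.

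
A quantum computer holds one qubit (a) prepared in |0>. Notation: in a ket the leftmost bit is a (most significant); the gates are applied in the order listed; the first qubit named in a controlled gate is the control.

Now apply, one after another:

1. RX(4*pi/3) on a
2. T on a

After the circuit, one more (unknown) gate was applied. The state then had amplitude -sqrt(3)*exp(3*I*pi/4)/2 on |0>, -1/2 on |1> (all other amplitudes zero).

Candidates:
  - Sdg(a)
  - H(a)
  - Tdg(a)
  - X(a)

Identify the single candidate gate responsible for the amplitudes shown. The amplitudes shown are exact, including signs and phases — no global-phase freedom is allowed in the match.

The applied gate was X(a).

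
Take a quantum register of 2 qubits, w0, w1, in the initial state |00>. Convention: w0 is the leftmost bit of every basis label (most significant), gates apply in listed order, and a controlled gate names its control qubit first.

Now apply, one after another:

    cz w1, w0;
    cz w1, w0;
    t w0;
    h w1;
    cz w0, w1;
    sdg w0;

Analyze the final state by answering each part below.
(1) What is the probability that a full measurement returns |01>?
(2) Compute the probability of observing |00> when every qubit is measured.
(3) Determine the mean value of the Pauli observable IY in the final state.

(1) Outcome |01> occurs with probability 1/2.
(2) Outcome |00> occurs with probability 1/2.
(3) The expectation value of IY is 0.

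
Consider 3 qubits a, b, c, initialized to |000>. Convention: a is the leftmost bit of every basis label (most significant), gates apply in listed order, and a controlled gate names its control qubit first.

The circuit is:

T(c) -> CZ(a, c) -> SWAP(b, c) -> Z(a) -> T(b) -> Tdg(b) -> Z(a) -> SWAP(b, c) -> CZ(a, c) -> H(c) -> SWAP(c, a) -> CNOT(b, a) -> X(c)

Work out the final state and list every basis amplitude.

The final amplitudes are sqrt(2)/2 on |001>, sqrt(2)/2 on |101>, and 0 on every other basis state. Key observation: gates 2-9 undo each other exactly, leaving only the rest of the circuit to track.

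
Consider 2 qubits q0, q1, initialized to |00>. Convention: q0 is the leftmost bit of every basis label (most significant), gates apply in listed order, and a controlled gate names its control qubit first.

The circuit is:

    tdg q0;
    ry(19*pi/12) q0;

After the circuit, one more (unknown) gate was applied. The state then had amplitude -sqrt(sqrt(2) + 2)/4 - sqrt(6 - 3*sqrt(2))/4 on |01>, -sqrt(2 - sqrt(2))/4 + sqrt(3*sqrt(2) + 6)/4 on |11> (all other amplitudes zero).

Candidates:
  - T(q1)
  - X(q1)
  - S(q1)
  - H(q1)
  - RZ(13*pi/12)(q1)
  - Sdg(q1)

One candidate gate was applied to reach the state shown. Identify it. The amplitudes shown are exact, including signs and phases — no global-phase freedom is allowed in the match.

It was X(q1) that produced the state shown.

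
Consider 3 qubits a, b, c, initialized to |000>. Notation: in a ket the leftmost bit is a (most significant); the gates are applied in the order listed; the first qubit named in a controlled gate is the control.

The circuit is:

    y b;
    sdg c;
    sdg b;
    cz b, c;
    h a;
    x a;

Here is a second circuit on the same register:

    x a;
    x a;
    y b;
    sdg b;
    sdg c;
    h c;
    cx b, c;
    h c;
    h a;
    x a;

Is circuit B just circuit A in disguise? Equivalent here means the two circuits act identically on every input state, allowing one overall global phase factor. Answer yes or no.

Yes: on every input state the two circuits agree up to one overall phase factor.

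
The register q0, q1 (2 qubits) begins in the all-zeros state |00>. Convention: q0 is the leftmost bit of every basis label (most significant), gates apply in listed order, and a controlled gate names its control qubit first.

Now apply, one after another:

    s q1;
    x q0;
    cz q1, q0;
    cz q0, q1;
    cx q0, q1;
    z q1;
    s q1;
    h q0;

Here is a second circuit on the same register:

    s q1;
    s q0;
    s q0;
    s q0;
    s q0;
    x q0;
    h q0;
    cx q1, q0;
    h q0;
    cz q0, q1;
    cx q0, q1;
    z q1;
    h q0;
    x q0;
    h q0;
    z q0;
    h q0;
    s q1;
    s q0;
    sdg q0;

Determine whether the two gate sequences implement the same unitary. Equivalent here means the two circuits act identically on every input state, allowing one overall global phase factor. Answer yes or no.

Yes: on every input state the two circuits agree up to one overall phase factor.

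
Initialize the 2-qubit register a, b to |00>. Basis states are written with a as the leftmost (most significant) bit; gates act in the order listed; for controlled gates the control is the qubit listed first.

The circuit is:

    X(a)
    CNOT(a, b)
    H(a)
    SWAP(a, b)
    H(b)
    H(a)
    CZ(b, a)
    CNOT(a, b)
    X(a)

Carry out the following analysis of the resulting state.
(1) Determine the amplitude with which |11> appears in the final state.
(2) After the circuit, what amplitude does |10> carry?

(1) The final state's coefficient on |11> equals sqrt(2)/2.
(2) The final state's coefficient on |10> equals 0.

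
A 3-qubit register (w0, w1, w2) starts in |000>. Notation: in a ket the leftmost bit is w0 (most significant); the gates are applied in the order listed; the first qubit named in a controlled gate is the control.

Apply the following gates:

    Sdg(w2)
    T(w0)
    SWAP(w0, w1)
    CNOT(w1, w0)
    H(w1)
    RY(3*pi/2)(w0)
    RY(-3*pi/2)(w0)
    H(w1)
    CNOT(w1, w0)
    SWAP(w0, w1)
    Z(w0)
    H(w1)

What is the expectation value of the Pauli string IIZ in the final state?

The observable IIZ averages to 1.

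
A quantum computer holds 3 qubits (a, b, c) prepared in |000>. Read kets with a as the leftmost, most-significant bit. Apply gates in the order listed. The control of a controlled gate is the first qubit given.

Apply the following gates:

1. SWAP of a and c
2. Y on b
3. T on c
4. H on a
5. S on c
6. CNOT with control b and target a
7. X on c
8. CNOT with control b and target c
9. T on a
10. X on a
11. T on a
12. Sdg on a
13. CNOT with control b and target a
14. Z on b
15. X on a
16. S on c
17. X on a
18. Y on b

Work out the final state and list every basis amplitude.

After the circuit, the state carries amplitude sqrt(2)*exp(3*I*pi/4)/2 on |000>, -sqrt(2)*exp(I*pi/4)/2 on |100>, and 0 on every other basis state.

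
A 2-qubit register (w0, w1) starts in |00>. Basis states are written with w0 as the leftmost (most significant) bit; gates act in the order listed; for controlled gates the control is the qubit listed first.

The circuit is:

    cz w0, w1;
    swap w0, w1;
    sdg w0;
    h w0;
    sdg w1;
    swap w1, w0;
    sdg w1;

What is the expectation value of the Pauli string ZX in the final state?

The observable ZX averages to 0.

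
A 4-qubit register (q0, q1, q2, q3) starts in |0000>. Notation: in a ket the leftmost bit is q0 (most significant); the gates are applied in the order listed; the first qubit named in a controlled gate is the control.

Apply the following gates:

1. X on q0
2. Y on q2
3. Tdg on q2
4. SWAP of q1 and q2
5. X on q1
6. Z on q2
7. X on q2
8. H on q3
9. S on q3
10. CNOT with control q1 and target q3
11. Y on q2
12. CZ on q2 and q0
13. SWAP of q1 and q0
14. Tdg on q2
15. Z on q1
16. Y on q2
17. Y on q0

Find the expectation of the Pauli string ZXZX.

The expectation value of ZXZX is 0.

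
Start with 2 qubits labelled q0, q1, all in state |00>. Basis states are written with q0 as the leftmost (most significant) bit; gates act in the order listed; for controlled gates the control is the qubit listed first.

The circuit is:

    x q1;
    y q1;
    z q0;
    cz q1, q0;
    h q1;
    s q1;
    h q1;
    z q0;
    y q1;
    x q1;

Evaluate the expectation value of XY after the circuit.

The expectation value of XY is 0.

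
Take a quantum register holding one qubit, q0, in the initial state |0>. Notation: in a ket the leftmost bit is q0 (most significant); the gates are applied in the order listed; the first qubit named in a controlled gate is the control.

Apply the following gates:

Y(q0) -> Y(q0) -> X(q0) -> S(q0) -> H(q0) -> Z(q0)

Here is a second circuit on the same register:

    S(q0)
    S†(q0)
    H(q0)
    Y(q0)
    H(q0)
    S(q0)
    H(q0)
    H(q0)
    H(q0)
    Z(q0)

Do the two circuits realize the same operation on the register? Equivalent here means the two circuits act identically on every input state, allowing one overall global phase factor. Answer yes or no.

No: there is an input state on which the two circuits produce genuinely different outputs (not merely differing by a phase).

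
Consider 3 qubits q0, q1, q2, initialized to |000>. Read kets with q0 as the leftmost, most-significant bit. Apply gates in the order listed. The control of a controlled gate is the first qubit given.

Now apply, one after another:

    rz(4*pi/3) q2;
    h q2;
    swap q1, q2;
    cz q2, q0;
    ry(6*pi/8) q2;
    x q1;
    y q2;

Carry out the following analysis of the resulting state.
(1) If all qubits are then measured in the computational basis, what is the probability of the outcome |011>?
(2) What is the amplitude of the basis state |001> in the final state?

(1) A full measurement returns |011> with probability 1/4 - sqrt(2)/8.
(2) The final state's coefficient on |001> equals -sqrt(4 - 2*sqrt(2))*exp(5*I*pi/6)/4.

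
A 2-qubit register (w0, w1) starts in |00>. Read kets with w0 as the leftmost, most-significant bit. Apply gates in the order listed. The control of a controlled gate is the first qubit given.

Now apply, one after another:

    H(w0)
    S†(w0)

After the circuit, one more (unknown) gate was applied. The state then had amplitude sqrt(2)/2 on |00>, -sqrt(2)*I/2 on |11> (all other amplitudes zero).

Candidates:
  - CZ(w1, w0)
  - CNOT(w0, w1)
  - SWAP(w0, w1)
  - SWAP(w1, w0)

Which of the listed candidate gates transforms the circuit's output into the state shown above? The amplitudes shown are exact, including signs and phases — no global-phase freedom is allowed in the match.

The unique candidate consistent with the amplitudes is CNOT(w0, w1).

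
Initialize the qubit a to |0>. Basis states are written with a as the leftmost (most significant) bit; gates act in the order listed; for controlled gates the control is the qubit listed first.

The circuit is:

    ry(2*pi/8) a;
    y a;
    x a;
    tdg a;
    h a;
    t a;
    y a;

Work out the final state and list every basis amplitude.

The resulting statevector has amplitude sqrt(2)*(sqrt(2 - sqrt(2)) + sqrt(sqrt(2) + 2)*exp(I*pi/4))/4 on |0>, sqrt(2)*(-sqrt(sqrt(2) + 2) - sqrt(2 - sqrt(2))*exp(3*I*pi/4))/4 on |1>.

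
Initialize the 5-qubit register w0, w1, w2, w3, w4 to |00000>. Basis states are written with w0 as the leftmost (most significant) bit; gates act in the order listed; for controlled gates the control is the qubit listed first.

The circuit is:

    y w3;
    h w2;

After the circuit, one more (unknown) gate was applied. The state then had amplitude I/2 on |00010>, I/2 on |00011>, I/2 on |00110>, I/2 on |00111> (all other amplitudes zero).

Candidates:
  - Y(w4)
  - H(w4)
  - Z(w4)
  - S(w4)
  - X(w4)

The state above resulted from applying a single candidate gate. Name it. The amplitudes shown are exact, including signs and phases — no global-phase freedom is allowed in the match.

The applied gate was H(w4).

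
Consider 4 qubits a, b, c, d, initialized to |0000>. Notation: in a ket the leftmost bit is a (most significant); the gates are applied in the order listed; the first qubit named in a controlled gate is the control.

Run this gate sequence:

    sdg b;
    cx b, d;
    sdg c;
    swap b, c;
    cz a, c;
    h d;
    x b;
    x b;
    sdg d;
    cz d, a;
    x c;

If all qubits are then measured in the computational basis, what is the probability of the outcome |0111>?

The probability of measuring |0111> is 0.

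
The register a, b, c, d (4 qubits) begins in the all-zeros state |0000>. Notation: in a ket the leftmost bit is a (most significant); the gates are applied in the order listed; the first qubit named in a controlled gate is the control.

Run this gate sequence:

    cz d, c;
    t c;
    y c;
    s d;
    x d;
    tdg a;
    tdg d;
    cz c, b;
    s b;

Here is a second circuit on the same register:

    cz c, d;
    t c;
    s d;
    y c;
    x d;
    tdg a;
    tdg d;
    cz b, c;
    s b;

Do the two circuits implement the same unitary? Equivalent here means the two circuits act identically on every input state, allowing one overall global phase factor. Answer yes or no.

Yes: on every input state the two circuits agree up to one overall phase factor.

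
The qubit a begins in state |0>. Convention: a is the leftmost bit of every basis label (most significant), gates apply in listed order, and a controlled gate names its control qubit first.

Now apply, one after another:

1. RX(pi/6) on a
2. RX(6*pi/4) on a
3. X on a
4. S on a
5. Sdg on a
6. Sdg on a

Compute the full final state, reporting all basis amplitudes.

The resulting statevector has amplitude -I/2 on |0>, sqrt(3)*I/2 on |1>.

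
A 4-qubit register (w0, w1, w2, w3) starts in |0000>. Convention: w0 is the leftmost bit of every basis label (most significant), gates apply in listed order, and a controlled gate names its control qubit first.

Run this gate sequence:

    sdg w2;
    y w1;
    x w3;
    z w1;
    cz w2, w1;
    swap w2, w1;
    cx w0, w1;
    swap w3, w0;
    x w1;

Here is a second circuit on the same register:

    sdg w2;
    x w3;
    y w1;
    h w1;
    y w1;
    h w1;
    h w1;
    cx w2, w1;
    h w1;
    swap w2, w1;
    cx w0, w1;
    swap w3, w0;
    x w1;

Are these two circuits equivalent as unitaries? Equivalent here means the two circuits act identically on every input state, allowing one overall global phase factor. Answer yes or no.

No, they are not equivalent — no single phase factor reconciles the two unitaries.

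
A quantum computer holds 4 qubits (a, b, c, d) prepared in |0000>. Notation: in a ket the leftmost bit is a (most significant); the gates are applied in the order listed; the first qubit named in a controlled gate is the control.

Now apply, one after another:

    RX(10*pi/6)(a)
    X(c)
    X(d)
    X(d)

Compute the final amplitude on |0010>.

The final state's coefficient on |0010> equals -sqrt(3)/2. Key observation: gates 3-4 undo each other exactly, leaving only the rest of the circuit to track.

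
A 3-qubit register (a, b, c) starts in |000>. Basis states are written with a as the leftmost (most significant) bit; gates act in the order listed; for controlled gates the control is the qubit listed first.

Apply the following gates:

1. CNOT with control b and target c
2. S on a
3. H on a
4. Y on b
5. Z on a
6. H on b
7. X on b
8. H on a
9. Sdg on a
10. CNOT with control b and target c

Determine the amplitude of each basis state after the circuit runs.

After the circuit, the state carries amplitude -sqrt(2)/2 on |100>, sqrt(2)/2 on |111>, and 0 on every other basis state.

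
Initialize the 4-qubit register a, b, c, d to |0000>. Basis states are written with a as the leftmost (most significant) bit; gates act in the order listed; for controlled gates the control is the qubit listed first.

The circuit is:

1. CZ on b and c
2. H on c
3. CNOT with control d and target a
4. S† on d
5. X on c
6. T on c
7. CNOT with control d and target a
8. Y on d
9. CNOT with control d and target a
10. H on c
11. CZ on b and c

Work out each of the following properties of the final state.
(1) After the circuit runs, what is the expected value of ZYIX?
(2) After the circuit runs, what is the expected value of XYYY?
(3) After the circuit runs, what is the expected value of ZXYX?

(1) The observable ZYIX averages to 0.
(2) In the final state, XYYY has expectation 0.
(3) The observable ZXYX averages to 0.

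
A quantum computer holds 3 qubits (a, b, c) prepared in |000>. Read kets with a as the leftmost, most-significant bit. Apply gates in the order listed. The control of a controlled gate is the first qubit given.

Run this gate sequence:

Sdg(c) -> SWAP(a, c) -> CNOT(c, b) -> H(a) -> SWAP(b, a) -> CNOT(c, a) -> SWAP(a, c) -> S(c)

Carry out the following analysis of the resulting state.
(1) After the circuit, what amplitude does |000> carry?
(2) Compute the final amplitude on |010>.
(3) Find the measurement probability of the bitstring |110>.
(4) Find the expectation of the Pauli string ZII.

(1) The amplitude on |000> is sqrt(2)/2.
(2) |010> carries amplitude sqrt(2)/2 in the final state.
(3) A full measurement returns |110> with probability 0.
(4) In the final state, ZII has expectation 1.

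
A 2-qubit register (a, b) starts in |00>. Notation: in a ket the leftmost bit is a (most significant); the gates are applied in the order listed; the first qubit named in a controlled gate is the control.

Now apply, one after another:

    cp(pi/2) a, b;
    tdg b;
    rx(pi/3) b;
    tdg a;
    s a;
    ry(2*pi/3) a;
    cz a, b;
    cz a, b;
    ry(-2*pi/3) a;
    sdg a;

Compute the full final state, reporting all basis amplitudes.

After the circuit, the state carries amplitude sqrt(3)/2 on |00>, -I/2 on |01>, 0 on |10>, 0 on |11>. Key observation: steps 5-10 multiply out to the identity, so the circuit reduces to the remaining gates.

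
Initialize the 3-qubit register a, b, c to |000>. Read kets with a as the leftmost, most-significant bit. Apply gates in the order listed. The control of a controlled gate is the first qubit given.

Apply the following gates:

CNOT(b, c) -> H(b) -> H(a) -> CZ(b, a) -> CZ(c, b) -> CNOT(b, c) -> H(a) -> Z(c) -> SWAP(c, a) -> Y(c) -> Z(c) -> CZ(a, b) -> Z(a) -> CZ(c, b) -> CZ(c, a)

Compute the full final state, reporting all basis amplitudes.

The final amplitudes are -sqrt(2)*I/2 on |001>, sqrt(2)*I/2 on |110>, and 0 on every other basis state.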